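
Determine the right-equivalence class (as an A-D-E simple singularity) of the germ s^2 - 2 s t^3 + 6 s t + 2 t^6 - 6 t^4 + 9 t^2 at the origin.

The Hessian of f at 0 is [[2, 6], [6, 18]] with rank 1, so corank 1. A Groebner basis of the Jacobian ideal J(f) in C{s,t} is {s*t^2 + 3*s + 9*t, -s + t^3 - 3*t, s^2 + 6*s*t + 9*t^2}; counting standard monomials gives mu = 5. Corank 1: A-series; mu = 5 gives A_5.

A_5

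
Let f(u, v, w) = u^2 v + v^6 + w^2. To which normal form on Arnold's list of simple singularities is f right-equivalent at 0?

D_{7}

The Hessian of f at 0 has rank 1. Corank 2; j^3 = u^2*v has shape L^2 M (L != M), so D-series; mu = 7 gives D_7.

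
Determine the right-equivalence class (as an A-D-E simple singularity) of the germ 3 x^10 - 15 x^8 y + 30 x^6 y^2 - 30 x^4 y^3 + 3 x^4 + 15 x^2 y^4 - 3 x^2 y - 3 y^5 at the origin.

D6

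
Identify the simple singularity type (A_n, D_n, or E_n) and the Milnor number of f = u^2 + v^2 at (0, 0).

The Hessian of f at 0 has rank 2. Corank 0: nondegenerate Morse point, so A_1.

Type A_{1}, Milnor number mu = 1.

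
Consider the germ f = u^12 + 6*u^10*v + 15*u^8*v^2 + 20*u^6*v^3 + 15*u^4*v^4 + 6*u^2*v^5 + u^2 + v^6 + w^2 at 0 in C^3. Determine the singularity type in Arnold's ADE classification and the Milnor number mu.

Type A_{5}, Milnor number mu = 5.

The Hessian of f at 0 has rank 2. Corank 1: A-series; mu = 5 gives A_5.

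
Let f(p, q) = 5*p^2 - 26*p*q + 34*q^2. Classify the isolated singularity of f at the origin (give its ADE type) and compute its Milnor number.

The Hessian of f at 0 is [[10, -26], [-26, 68]] with rank 2, so corank 0. A Groebner basis of the Jacobian ideal J(f) in C{p,q} is {p, q}; counting standard monomials gives mu = 1. Corank 0: nondegenerate Morse point, so A_1.

Type A_1, Milnor number mu = 1.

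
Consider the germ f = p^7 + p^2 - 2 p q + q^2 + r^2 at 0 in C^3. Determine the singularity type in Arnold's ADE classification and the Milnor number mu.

Type A_{6}, Milnor number mu = 6.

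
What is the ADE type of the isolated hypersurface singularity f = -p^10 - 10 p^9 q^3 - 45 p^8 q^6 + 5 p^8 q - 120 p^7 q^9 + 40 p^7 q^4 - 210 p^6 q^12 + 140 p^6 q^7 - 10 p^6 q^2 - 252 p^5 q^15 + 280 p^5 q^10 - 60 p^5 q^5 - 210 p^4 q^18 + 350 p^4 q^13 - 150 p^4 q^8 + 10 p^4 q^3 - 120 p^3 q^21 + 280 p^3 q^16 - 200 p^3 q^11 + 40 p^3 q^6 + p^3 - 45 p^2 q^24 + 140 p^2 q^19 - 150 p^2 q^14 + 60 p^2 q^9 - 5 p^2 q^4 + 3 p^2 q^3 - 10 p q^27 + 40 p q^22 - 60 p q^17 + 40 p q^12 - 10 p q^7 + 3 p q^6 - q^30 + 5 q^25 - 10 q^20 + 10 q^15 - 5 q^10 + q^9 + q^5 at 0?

E_8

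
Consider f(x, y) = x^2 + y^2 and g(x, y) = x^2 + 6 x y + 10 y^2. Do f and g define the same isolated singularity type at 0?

The Hessian of f at 0 has rank 2. Corank 0: nondegenerate Morse point, so A_1. The Hessian of g at 0 has rank 2. Corank 0: nondegenerate Morse point, so A_1. Both have type A_1, hence right-equivalent.

Yes.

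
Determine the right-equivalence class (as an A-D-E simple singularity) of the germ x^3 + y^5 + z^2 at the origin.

E_8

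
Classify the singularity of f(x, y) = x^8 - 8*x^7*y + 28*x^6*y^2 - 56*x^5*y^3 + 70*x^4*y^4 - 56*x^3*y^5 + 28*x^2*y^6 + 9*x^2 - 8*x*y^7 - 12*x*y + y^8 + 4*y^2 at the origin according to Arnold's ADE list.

The Hessian of f at 0 is [[18, -12], [-12, 8]] with rank 1, so corank 1. A Groebner basis of the Jacobian ideal J(f) in C{x,y} is {y^7, x - 2*y/3}; counting standard monomials gives mu = 7. Corank 1: A-series; mu = 7 gives A_7.

A_7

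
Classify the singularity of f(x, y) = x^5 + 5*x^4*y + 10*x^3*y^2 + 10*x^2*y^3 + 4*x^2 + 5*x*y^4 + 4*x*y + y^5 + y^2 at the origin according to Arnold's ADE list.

A_{4}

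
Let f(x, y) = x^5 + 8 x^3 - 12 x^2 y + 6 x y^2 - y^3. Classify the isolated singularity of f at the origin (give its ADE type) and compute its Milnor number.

Type E_{8}, Milnor number mu = 8.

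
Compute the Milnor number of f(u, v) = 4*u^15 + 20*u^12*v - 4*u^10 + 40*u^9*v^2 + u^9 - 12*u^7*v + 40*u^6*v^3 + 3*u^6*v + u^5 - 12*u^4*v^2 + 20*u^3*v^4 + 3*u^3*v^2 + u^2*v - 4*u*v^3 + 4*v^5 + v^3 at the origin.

4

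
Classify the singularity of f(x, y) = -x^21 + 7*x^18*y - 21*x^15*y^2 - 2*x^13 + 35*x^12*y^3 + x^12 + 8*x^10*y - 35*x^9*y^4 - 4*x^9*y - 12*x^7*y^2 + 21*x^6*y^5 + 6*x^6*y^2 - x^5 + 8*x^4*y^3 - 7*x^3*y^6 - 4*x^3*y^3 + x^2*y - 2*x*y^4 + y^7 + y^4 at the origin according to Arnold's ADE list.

D5

The Hessian of f at 0 has rank 0. Corank 2; j^3 = x^2*y has shape L^2 M (L != M), so D-series; mu = 5 gives D_5.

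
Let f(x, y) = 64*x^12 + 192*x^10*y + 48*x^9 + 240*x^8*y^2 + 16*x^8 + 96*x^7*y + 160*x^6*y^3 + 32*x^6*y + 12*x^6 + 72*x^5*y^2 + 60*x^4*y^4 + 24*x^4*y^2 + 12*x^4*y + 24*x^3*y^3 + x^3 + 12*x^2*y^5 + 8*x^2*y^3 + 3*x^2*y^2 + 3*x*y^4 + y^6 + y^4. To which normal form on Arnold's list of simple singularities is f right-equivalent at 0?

E6

The Hessian of f at 0 has rank 0. Corank 2; j^3 = x^3 is a perfect cube, so E-series; the 4-jet and mu = 6 give E_6.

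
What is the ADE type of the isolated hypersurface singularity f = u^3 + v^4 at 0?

E_{6}

The Hessian of f at 0 is [[0, 0], [0, 0]] with rank 0, so corank 2. A Groebner basis of the Jacobian ideal J(f) in C{u,v} is {v^3, u^2}; counting standard monomials gives mu = 6. Corank 2; j^3 = u^3 is a perfect cube, so E-series; the 4-jet and mu = 6 give E_6.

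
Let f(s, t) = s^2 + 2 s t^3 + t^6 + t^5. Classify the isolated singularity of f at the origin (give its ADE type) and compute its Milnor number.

The Hessian of f at 0 has rank 1. Corank 1: A-series; mu = 4 gives A_4.

Type A_{4}, Milnor number mu = 4.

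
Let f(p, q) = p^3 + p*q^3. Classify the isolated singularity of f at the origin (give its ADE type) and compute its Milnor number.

Type E7, Milnor number mu = 7.

The Hessian of f at 0 is [[0, 0], [0, 0]] with rank 0, so corank 2. A Groebner basis of the Jacobian ideal J(f) in C{p,q} is {p^3, p*q^2, 3*p^2 + q^3}; counting standard monomials gives mu = 7. Corank 2; j^3 = p^3 is a perfect cube, so E-series; the 4-jet and mu = 7 give E_7.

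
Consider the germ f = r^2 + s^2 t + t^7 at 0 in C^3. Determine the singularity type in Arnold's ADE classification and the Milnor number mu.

Type D_8, Milnor number mu = 8.

The Hessian of f at 0 is [[0, 0, 0], [0, 0, 0], [0, 0, 2]] with rank 1, so corank 2. A Groebner basis of the Jacobian ideal J(f) in C{s,t,r} is {s^2/7 + t^6, s^3, s*t, r}; counting standard monomials gives mu = 8. Corank 2; j^3 = s^2*t has shape L^2 M (L != M), so D-series; mu = 8 gives D_8.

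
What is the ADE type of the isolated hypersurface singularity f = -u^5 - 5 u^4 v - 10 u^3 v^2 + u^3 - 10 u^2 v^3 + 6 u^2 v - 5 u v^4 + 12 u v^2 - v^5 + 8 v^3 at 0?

The Hessian of f at 0 is [[0, 0], [0, 0]] with rank 0, so corank 2. A Groebner basis of the Jacobian ideal J(f) in C{u,v} is {v^5, u*v^3 + 7*v^4/4, u^2 + 4*u*v + 4*v^2}; counting standard monomials gives mu = 8. Corank 2; j^3 = (u + 2*v)^3 is a perfect cube, so E-series; the 5-jet and mu = 8 give E_8.

E8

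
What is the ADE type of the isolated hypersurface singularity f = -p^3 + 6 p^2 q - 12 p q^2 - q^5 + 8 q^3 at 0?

E_{8}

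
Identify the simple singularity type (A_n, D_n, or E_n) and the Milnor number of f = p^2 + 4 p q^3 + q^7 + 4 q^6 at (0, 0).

The Hessian of f at 0 has rank 1. Corank 1: A-series; mu = 6 gives A_6.

Type A6, Milnor number mu = 6.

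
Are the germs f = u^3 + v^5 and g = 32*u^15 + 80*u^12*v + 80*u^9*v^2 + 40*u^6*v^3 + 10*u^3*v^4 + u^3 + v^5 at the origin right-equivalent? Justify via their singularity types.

Yes.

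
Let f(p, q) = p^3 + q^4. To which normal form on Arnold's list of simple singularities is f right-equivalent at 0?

The Hessian of f at 0 has rank 0. Corank 2; j^3 = p^3 is a perfect cube, so E-series; the 4-jet and mu = 6 give E_6.

E_{6}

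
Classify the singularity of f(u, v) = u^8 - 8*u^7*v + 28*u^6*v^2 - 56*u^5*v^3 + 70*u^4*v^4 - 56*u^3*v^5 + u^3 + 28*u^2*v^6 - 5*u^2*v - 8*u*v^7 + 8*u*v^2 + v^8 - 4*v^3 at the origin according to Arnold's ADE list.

D_9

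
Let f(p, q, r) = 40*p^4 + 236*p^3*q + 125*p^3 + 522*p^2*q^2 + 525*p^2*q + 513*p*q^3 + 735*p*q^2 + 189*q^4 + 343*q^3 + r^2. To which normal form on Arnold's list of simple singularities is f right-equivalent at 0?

The Hessian of f at 0 has rank 1. Corank 2; j^3 = (5*p + 7*q)^3 is a perfect cube, so E-series; the 4-jet and mu = 7 give E_7.

E_{7}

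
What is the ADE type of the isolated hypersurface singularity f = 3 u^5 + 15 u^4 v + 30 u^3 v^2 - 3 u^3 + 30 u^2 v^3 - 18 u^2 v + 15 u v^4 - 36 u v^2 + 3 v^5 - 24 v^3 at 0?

The Hessian of f at 0 has rank 0. Corank 2; j^3 = -3*(u + 2*v)^3 is a perfect cube, so E-series; the 5-jet and mu = 8 give E_8.

E_8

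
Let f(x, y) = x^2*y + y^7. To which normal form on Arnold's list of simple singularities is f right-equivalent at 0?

D_{8}

The Hessian of f at 0 is [[0, 0], [0, 0]] with rank 0, so corank 2. A Groebner basis of the Jacobian ideal J(f) in C{x,y} is {x^2/7 + y^6, x^3, x*y}; counting standard monomials gives mu = 8. Corank 2; j^3 = x^2*y has shape L^2 M (L != M), so D-series; mu = 8 gives D_8.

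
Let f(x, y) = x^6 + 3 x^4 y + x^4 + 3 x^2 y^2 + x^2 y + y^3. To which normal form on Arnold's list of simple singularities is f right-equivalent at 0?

D4

The Hessian of f at 0 has rank 0. Corank 2; j^3 = y*(x^2 + y^2) splits into three distinct lines over C (the quadratic factor has nonzero discriminant), so D_4.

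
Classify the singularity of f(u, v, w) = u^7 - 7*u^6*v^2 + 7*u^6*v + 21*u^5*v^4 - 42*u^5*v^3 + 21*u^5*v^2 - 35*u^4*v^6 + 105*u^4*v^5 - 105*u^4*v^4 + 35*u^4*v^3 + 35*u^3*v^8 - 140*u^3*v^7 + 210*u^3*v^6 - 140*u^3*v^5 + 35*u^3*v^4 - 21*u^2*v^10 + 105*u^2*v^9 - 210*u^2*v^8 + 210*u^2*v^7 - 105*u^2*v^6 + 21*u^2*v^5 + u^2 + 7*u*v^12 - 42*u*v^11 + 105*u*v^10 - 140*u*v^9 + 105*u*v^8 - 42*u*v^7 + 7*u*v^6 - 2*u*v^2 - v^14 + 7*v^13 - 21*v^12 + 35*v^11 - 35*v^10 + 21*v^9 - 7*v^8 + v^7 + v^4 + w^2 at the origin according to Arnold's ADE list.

The Hessian of f at 0 has rank 2. Corank 1: A-series; mu = 6 gives A_6.

A_{6}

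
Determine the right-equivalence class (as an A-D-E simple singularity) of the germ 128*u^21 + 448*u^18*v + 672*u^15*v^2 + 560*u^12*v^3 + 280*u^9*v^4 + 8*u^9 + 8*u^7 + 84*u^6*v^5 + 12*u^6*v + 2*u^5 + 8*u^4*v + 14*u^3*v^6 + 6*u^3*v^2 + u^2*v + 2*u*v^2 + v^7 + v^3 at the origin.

D_8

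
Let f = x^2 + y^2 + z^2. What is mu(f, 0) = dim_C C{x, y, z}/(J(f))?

1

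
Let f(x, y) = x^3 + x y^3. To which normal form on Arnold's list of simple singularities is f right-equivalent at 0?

The Hessian of f at 0 has rank 0. Corank 2; j^3 = x^3 is a perfect cube, so E-series; the 4-jet and mu = 7 give E_7.

E7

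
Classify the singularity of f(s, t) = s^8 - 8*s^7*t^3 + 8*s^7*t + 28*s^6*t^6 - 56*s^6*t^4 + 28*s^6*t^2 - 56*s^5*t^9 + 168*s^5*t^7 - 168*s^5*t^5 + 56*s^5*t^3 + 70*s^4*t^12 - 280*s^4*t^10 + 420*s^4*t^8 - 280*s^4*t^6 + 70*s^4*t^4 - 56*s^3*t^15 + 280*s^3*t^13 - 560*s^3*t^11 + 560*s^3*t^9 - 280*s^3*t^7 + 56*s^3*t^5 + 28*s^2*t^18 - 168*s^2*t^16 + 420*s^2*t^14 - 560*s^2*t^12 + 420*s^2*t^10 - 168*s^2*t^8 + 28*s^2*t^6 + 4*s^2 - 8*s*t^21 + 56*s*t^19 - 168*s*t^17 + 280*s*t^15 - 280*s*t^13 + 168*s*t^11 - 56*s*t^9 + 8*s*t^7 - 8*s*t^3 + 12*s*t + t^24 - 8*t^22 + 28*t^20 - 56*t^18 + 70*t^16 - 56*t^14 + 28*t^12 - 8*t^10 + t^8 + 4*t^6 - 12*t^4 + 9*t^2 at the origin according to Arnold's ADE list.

A7

The Hessian of f at 0 has rank 1. Corank 1: A-series; mu = 7 gives A_7.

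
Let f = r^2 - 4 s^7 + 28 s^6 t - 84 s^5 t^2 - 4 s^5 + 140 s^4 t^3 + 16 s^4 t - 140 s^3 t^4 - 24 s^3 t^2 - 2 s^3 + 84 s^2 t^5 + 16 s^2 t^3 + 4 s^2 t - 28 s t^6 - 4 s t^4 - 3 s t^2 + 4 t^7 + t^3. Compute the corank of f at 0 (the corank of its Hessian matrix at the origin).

2

The Hessian at 0 is [[0, 0, 0], [0, 0, 0], [0, 0, 2]] of rank 1; hence corank 2.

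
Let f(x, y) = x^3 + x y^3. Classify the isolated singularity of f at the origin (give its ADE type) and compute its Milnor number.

Type E_{7}, Milnor number mu = 7.

The Hessian of f at 0 is [[0, 0], [0, 0]] with rank 0, so corank 2. A Groebner basis of the Jacobian ideal J(f) in C{x,y} is {x^3, x*y^2, 3*x^2 + y^3}; counting standard monomials gives mu = 7. Corank 2; j^3 = x^3 is a perfect cube, so E-series; the 4-jet and mu = 7 give E_7.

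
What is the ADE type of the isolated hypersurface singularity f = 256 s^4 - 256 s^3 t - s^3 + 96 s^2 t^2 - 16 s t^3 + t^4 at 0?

E6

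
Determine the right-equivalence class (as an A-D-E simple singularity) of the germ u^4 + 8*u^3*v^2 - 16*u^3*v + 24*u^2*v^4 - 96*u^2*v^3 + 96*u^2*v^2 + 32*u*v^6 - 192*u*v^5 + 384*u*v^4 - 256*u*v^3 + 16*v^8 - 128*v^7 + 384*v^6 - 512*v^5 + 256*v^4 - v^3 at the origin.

The Hessian of f at 0 has rank 0. Corank 2; j^3 = -v^3 is a perfect cube, so E-series; the 4-jet and mu = 6 give E_6.

E_6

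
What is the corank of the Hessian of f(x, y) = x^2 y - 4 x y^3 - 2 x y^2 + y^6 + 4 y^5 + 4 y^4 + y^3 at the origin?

2

Hessian at 0 has rank 0.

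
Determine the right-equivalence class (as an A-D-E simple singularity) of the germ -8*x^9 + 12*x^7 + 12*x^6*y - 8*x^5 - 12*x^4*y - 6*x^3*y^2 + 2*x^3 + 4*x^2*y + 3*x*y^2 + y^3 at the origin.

D_4

The Hessian of f at 0 has rank 0. Corank 2; j^3 = (x + y)*(2*x^2 + 2*x*y + y^2) splits into three distinct lines over C (the quadratic factor has nonzero discriminant), so D_4.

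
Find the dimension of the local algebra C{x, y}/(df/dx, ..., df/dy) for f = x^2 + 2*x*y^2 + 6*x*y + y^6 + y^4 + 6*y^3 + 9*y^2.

The Hessian of f at 0 has rank 1. Corank 1: A-series; mu = 5 gives A_5.

5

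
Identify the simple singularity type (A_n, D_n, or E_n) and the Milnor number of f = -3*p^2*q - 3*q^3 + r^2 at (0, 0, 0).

The Hessian of f at 0 has rank 1. Corank 2; j^3 = -3*q*(p^2 + q^2) splits into three distinct lines over C (the quadratic factor has nonzero discriminant), so D_4.

Type D_{4}, Milnor number mu = 4.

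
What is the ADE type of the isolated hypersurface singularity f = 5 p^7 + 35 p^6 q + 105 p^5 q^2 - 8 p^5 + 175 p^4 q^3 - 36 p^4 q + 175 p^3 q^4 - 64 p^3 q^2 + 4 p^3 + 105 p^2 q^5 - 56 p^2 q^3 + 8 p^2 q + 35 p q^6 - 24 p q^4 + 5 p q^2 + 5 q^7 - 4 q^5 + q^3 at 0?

D_8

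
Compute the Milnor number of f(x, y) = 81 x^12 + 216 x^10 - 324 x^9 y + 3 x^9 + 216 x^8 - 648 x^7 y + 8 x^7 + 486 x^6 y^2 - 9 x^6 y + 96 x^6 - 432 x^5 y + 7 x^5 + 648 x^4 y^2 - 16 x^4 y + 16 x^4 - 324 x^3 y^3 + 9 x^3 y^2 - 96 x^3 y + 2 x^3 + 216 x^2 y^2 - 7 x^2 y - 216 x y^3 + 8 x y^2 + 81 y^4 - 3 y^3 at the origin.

5

The Hessian of f at 0 has rank 0. Corank 2; j^3 = (x - y)^2*(2*x - 3*y) has shape L^2 M (L != M), so D-series; mu = 5 gives D_5.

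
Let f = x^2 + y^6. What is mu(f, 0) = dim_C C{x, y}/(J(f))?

The Hessian of f at 0 is [[2, 0], [0, 0]] with rank 1, so corank 1. A Groebner basis of the Jacobian ideal J(f) in C{x,y} is {y^5, x}; counting standard monomials gives mu = 5. Corank 1: A-series; mu = 5 gives A_5.

5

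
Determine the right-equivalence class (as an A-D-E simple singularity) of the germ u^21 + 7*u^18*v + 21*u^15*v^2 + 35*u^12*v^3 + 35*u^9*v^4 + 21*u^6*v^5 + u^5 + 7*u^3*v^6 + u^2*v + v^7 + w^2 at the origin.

The Hessian of f at 0 is [[0, 0, 0], [0, 0, 0], [0, 0, 2]] with rank 1, so corank 2. A Groebner basis of the Jacobian ideal J(f) in C{u,v,w} is {u^2/7 + v^6, u^3, u*v, w}; counting standard monomials gives mu = 8. Corank 2; j^3 = u^2*v has shape L^2 M (L != M), so D-series; mu = 8 gives D_8.

D8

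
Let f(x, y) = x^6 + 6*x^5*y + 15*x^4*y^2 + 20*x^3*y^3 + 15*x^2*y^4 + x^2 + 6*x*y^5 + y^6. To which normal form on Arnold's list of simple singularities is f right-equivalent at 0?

A5

The Hessian of f at 0 has rank 1. Corank 1: A-series; mu = 5 gives A_5.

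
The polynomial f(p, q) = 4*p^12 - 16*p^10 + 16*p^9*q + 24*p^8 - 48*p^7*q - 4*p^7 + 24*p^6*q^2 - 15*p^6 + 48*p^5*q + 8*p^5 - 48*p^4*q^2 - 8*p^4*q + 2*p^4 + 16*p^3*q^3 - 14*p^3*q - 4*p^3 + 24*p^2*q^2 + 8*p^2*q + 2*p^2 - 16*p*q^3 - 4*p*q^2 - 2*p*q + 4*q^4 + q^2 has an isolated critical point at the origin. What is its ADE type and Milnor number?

The Hessian of f at 0 has rank 2. Corank 0: nondegenerate Morse point, so A_1.

Type A_1, Milnor number mu = 1.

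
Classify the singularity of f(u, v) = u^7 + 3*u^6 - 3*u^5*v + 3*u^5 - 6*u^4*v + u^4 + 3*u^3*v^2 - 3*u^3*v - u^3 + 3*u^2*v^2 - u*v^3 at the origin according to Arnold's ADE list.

E7

The Hessian of f at 0 is [[0, 0], [0, 0]] with rank 0, so corank 2. A Groebner basis of the Jacobian ideal J(f) in C{u,v} is {3*u^2 + v^4 + v^3, u^3, u^2*v - u^2 - v^3/3, -2*u^2 + u*v^2 - 2*v^3/3}; counting standard monomials gives mu = 7. Corank 2; j^3 = -u^3 is a perfect cube, so E-series; the 4-jet and mu = 7 give E_7.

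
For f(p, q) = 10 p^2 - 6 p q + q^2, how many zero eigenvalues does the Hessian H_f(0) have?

The Hessian at 0 is [[20, -6], [-6, 2]] of rank 2; hence corank 0.

0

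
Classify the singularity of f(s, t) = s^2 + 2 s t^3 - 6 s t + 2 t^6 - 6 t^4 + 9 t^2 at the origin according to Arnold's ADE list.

A_5

The Hessian of f at 0 has rank 1. Corank 1: A-series; mu = 5 gives A_5.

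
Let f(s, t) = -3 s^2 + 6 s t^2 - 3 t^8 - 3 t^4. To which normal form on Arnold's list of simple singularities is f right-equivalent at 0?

A_7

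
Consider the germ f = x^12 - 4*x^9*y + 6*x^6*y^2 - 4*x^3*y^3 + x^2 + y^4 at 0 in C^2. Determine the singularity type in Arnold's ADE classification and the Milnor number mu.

Type A_{3}, Milnor number mu = 3.

The Hessian of f at 0 has rank 1. Corank 1: A-series; mu = 3 gives A_3.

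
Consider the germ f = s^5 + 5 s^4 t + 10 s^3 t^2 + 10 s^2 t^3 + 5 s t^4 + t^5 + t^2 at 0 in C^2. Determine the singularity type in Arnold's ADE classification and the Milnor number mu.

Type A_4, Milnor number mu = 4.

The Hessian of f at 0 has rank 1. Corank 1: A-series; mu = 4 gives A_4.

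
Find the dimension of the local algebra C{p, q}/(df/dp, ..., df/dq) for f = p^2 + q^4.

3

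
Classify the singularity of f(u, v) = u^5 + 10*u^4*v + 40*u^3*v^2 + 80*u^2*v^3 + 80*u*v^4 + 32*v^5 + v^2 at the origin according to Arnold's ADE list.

The Hessian of f at 0 has rank 1. Corank 1: A-series; mu = 4 gives A_4.

A4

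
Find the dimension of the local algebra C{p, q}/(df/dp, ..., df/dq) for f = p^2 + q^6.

5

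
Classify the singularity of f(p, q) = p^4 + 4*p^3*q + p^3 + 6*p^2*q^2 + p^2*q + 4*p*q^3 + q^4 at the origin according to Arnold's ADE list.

D_5

The Hessian of f at 0 is [[0, 0], [0, 0]] with rank 0, so corank 2. A Groebner basis of the Jacobian ideal J(f) in C{p,q} is {p*q^2, -p*q/4 + q^3, p^2 + p*q}; counting standard monomials gives mu = 5. Corank 2; j^3 = p^2*(p + q) has shape L^2 M (L != M), so D-series; mu = 5 gives D_5.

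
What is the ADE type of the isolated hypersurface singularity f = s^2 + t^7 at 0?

A_{6}

The Hessian of f at 0 has rank 1. Corank 1: A-series; mu = 6 gives A_6.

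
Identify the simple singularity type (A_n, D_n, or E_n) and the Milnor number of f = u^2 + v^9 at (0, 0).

Type A_8, Milnor number mu = 8.

The Hessian of f at 0 has rank 1. Corank 1: A-series; mu = 8 gives A_8.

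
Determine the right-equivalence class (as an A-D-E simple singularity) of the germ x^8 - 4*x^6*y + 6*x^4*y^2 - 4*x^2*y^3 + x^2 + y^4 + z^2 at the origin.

A_{3}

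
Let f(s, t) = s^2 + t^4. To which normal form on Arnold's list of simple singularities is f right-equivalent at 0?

The Hessian of f at 0 has rank 1. Corank 1: A-series; mu = 3 gives A_3.

A_{3}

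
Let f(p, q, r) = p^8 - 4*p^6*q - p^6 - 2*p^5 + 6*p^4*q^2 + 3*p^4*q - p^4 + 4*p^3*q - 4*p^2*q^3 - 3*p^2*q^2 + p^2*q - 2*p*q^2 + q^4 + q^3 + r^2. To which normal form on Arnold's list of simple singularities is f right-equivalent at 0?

D5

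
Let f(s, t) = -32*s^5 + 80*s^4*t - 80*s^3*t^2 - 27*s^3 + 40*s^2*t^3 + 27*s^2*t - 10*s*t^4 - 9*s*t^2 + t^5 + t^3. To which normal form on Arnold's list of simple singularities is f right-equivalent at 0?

E8

The Hessian of f at 0 has rank 0. Corank 2; j^3 = -(3*s - t)^3 is a perfect cube, so E-series; the 5-jet and mu = 8 give E_8.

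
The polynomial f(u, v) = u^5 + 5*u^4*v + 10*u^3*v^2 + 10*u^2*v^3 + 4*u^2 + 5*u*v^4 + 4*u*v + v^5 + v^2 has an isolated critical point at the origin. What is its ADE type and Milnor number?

The Hessian of f at 0 is [[8, 4], [4, 2]] with rank 1, so corank 1. A Groebner basis of the Jacobian ideal J(f) in C{u,v} is {v^4, u + v/2}; counting standard monomials gives mu = 4. Corank 1: A-series; mu = 4 gives A_4.

Type A4, Milnor number mu = 4.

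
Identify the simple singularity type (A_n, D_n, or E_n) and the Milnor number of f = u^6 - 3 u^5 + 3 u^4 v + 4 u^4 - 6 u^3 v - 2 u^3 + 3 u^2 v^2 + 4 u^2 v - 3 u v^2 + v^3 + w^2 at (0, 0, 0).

Type D_4, Milnor number mu = 4.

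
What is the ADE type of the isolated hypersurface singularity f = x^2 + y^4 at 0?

The Hessian of f at 0 has rank 1. Corank 1: A-series; mu = 3 gives A_3.

A3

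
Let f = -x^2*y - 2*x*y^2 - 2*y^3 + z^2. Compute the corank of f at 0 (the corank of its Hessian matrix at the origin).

2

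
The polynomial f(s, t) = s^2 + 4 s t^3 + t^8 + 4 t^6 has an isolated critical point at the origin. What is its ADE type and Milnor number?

Type A_7, Milnor number mu = 7.

The Hessian of f at 0 has rank 1. Corank 1: A-series; mu = 7 gives A_7.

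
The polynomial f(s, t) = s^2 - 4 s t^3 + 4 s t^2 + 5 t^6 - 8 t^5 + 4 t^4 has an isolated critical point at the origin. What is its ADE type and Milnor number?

Type A_{5}, Milnor number mu = 5.

The Hessian of f at 0 is [[2, 0], [0, 0]] with rank 1, so corank 1. A Groebner basis of the Jacobian ideal J(f) in C{s,t} is {s*t^2 + s*t + s + 2*t^2, -s/2 + t^3 - t^2, s^2 - 2*s*t - 2*s - 4*t^2}; counting standard monomials gives mu = 5. Corank 1: A-series; mu = 5 gives A_5.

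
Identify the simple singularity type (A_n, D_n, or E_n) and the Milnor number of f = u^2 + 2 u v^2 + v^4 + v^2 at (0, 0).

Type A_{1}, Milnor number mu = 1.

The Hessian of f at 0 has rank 2. Corank 0: nondegenerate Morse point, so A_1.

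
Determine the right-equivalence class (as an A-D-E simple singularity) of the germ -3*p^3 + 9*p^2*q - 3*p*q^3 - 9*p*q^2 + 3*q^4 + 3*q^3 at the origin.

The Hessian of f at 0 is [[0, 0], [0, 0]] with rank 0, so corank 2. A Groebner basis of the Jacobian ideal J(f) in C{p,q} is {p^3 - 3*p^2*q - 6*p^2 + 12*p*q - 6*q^2, 3*p^2 + p*q^2 - 6*p*q + 3*q^2, 3*p^2 - 6*p*q + q^3 + 3*q^2}; counting standard monomials gives mu = 7. Corank 2; j^3 = -3*(p - q)^3 is a perfect cube, so E-series; the 4-jet and mu = 7 give E_7.

E_7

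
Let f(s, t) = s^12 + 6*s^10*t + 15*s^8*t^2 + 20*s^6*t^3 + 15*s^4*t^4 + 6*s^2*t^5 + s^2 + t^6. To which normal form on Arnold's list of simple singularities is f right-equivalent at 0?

A_{5}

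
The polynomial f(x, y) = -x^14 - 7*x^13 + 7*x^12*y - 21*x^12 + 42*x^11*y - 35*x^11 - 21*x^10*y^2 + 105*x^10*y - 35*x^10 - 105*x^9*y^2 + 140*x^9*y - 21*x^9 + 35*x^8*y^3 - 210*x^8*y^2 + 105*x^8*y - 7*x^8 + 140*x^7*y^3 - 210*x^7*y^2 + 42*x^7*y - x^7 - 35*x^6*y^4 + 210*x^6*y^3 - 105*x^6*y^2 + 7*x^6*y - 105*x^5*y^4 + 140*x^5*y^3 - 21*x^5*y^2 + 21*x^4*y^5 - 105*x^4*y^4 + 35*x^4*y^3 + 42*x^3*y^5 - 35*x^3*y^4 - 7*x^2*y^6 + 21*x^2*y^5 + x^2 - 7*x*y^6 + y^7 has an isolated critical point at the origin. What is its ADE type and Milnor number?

The Hessian of f at 0 has rank 1. Corank 1: A-series; mu = 6 gives A_6.

Type A6, Milnor number mu = 6.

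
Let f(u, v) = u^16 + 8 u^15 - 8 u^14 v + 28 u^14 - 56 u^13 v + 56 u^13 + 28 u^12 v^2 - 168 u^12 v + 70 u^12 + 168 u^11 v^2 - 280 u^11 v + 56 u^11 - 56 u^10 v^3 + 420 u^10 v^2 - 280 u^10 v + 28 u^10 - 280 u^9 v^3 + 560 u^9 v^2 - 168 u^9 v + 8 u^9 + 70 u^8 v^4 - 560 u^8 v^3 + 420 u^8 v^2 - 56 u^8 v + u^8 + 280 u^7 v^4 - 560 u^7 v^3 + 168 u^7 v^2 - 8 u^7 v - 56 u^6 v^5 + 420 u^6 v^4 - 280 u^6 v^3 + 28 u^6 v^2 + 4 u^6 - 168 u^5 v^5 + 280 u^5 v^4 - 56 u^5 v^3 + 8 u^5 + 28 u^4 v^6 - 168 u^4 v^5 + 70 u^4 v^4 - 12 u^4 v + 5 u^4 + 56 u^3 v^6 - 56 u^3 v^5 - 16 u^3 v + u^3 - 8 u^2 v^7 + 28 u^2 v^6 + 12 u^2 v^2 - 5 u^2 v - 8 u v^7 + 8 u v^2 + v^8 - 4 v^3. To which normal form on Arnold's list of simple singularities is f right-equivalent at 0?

D9

The Hessian of f at 0 is [[0, 0], [0, 0]] with rank 0, so corank 2. A Groebner basis of the Jacobian ideal J(f) in C{u,v} is {u^2*v^2 + u*v^2/2 - v^3, -519*u^2*v/16 - u^2/32 + u*v^3 + 3*u*v^2/2 - 509*u*v/32 - 3*v^3/2 + 511*v^2/16, -2067*u^2*v/32 - 3*u^2/64 + 7*u*v^2/4 - 2039*u*v/64 + v^4 - 3*v^3/2 + 2045*v^2/32, u^3 - u^2*v + u^2/2 - 3*u*v/2 + v^2}; counting standard monomials gives mu = 9. Corank 2; j^3 = (u - 2*v)^2*(u - v) has shape L^2 M (L != M), so D-series; mu = 9 gives D_9.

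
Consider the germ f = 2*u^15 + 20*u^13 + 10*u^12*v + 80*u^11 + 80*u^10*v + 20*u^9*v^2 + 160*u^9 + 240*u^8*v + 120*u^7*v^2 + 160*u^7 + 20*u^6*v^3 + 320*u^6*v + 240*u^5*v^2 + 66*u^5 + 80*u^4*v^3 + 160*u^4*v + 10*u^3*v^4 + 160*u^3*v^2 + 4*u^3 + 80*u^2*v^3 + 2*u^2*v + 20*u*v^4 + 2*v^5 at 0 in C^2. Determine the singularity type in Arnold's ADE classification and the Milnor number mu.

Type D_{6}, Milnor number mu = 6.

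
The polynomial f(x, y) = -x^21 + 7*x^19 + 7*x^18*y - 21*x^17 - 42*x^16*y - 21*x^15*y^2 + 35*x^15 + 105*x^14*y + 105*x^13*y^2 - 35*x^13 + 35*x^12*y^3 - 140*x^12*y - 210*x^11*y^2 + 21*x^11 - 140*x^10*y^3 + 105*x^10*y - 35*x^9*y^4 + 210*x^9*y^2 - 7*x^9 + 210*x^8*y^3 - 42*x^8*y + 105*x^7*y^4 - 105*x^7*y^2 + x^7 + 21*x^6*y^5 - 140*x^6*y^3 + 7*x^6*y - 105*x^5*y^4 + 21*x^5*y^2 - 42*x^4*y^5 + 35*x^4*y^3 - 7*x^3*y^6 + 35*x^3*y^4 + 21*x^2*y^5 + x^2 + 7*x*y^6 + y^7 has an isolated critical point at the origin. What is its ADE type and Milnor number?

Type A_{6}, Milnor number mu = 6.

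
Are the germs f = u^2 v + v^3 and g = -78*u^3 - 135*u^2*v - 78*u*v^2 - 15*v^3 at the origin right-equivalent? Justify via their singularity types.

Yes.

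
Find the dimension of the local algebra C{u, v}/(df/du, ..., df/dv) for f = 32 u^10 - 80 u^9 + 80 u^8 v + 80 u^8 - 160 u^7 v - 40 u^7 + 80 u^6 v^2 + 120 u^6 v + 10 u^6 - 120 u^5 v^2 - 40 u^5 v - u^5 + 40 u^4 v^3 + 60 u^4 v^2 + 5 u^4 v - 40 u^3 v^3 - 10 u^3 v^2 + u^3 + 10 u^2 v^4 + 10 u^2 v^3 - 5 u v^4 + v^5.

The Hessian of f at 0 has rank 0. Corank 2; j^3 = u^3 is a perfect cube, so E-series; the 5-jet and mu = 8 give E_8.

8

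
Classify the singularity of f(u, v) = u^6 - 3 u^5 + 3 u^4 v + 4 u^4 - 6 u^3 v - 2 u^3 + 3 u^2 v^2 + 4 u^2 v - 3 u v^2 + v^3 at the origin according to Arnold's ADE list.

The Hessian of f at 0 has rank 0. Corank 2; j^3 = -(u - v)*(2*u^2 - 2*u*v + v^2) splits into three distinct lines over C (the quadratic factor has nonzero discriminant), so D_4.

D_4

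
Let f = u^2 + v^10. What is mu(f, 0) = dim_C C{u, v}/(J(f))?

9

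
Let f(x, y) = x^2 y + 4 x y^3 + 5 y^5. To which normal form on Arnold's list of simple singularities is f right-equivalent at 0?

D6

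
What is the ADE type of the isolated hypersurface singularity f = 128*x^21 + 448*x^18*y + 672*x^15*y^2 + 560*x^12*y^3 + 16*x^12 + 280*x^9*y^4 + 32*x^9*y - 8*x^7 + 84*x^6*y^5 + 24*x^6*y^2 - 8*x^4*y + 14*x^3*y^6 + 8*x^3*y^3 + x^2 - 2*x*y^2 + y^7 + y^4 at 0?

The Hessian of f at 0 is [[2, 0], [0, 0]] with rank 1, so corank 1. A Groebner basis of the Jacobian ideal J(f) in C{x,y} is {x^3, -x + y^2}; counting standard monomials gives mu = 6. Corank 1: A-series; mu = 6 gives A_6.

A_{6}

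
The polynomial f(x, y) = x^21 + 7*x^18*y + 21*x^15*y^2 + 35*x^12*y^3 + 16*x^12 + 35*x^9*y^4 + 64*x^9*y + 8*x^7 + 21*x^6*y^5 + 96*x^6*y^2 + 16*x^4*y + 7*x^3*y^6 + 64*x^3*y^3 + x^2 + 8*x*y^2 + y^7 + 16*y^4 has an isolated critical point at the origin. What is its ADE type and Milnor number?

Type A6, Milnor number mu = 6.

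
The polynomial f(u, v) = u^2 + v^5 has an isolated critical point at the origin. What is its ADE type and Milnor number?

The Hessian of f at 0 has rank 1. Corank 1: A-series; mu = 4 gives A_4.

Type A4, Milnor number mu = 4.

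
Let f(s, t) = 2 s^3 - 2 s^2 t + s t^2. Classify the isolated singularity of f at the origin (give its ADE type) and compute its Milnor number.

The Hessian of f at 0 is [[0, 0], [0, 0]] with rank 0, so corank 2. A Groebner basis of the Jacobian ideal J(f) in C{s,t} is {t^3, s^2 + t^2/2, s*t + t^2/2}; counting standard monomials gives mu = 4. Corank 2; j^3 = s*(2*s^2 - 2*s*t + t^2) splits into three distinct lines over C (the quadratic factor has nonzero discriminant), so D_4.

Type D_4, Milnor number mu = 4.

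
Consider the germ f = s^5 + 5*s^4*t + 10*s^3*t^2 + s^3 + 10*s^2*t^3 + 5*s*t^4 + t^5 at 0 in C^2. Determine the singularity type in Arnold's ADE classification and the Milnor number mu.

Type E_{8}, Milnor number mu = 8.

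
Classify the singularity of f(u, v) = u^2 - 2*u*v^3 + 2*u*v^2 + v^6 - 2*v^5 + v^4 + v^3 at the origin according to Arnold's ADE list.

The Hessian of f at 0 has rank 1. Corank 1: A-series; mu = 2 gives A_2.

A_2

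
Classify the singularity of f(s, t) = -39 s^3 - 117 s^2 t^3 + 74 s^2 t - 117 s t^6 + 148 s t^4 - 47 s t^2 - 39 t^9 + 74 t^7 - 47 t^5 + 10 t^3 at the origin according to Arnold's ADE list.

The Hessian of f at 0 has rank 0. Corank 2; j^3 = -(3*s - 2*t)*(13*s^2 - 16*s*t + 5*t^2) splits into three distinct lines over C (the quadratic factor has nonzero discriminant), so D_4.

D_4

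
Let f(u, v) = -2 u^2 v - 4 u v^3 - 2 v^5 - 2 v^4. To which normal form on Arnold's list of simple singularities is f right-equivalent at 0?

D5

The Hessian of f at 0 is [[0, 0], [0, 0]] with rank 0, so corank 2. A Groebner basis of the Jacobian ideal J(f) in C{u,v} is {u*v^2, u*v + v^3, u^2 - 4*u*v}; counting standard monomials gives mu = 5. Corank 2; j^3 = -2*u^2*v has shape L^2 M (L != M), so D-series; mu = 5 gives D_5.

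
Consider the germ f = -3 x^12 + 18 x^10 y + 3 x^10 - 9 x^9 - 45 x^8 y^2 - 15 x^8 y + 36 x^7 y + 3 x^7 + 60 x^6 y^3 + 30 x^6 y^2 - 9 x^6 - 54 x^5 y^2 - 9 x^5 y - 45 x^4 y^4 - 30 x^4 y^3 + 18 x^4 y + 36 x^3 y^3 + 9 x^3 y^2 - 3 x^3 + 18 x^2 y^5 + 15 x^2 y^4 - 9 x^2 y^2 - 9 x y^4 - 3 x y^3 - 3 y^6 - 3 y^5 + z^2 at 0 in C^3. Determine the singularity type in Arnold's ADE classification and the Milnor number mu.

The Hessian of f at 0 is [[0, 0, 0], [0, 0, 0], [0, 0, 2]] with rank 1, so corank 2. A Groebner basis of the Jacobian ideal J(f) in C{x,y,z} is {-x^2 + y^4 - y^3/3, x^3, x^2*y + x^2/3 + y^3/9, x^2 + x*y^2 + y^3/3, z}; counting standard monomials gives mu = 7. Corank 2; j^3 = -3*x^3 is a perfect cube, so E-series; the 4-jet and mu = 7 give E_7.

Type E_{7}, Milnor number mu = 7.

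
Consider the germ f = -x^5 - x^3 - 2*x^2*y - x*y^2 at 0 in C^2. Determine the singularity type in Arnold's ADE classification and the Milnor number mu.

Type D6, Milnor number mu = 6.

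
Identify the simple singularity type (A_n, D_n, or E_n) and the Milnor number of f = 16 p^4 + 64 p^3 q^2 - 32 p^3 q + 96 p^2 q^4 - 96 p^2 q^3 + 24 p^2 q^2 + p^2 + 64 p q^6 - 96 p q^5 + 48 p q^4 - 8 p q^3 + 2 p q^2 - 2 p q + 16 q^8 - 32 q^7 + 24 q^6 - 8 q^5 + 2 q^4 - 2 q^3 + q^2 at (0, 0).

The Hessian of f at 0 is [[2, -2], [-2, 2]] with rank 1, so corank 1. A Groebner basis of the Jacobian ideal J(f) in C{p,q} is {p^2 + p - q, p*q + p - q, p + q^2 - q}; counting standard monomials gives mu = 3. Corank 1: A-series; mu = 3 gives A_3.

Type A_{3}, Milnor number mu = 3.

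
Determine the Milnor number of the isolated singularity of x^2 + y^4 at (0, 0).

The Hessian of f at 0 has rank 1. Corank 1: A-series; mu = 3 gives A_3.

3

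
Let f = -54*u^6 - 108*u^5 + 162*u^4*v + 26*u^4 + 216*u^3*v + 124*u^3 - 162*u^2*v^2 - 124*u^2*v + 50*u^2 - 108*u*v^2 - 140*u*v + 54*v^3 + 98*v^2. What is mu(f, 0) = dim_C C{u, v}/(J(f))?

2

The Hessian of f at 0 has rank 1. Corank 1: A-series; mu = 2 gives A_2.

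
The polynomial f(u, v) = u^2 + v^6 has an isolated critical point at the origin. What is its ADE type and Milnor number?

The Hessian of f at 0 is [[2, 0], [0, 0]] with rank 1, so corank 1. A Groebner basis of the Jacobian ideal J(f) in C{u,v} is {v^5, u}; counting standard monomials gives mu = 5. Corank 1: A-series; mu = 5 gives A_5.

Type A5, Milnor number mu = 5.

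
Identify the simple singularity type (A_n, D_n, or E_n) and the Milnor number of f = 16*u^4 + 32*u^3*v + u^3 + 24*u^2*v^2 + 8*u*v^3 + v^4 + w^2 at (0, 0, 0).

Type E6, Milnor number mu = 6.

The Hessian of f at 0 is [[0, 0, 0], [0, 0, 0], [0, 0, 2]] with rank 1, so corank 2. A Groebner basis of the Jacobian ideal J(f) in C{u,v,w} is {v^4, u*v^2 + v^3/6, u^2, w}; counting standard monomials gives mu = 6. Corank 2; j^3 = u^3 is a perfect cube, so E-series; the 4-jet and mu = 6 give E_6.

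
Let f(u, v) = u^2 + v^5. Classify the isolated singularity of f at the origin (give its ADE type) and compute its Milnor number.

Type A_{4}, Milnor number mu = 4.

The Hessian of f at 0 has rank 1. Corank 1: A-series; mu = 4 gives A_4.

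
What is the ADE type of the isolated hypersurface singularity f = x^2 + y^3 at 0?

A_2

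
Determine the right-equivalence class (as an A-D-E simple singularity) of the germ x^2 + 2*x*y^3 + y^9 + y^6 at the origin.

A_8

The Hessian of f at 0 is [[2, 0], [0, 0]] with rank 1, so corank 1. A Groebner basis of the Jacobian ideal J(f) in C{x,y} is {x^2*y^2, x^3, x + y^3}; counting standard monomials gives mu = 8. Corank 1: A-series; mu = 8 gives A_8.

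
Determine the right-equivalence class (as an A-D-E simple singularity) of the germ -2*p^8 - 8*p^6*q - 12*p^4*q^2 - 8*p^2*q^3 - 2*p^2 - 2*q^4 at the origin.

A_{3}

The Hessian of f at 0 has rank 1. Corank 1: A-series; mu = 3 gives A_3.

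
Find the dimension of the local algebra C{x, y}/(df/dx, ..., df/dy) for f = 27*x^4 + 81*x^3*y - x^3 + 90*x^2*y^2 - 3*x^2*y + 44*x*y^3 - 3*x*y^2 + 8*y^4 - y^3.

The Hessian of f at 0 has rank 0. Corank 2; j^3 = -(x + y)^3 is a perfect cube, so E-series; the 4-jet and mu = 7 give E_7.

7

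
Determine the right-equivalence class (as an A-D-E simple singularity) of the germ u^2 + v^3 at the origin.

A_{2}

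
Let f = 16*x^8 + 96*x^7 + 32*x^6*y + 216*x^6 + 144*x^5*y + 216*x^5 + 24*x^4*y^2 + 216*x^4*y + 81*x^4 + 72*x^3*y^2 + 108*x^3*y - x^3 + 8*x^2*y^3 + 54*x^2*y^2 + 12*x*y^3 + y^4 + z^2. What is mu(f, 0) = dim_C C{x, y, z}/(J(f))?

The Hessian of f at 0 has rank 1. Corank 2; j^3 = -x^3 is a perfect cube, so E-series; the 4-jet and mu = 6 give E_6.

6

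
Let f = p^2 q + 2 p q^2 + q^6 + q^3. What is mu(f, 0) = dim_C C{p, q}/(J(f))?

The Hessian of f at 0 is [[0, 0], [0, 0]] with rank 0, so corank 2. A Groebner basis of the Jacobian ideal J(f) in C{p,q} is {p^2/6 + q^5 - q^2/6, p^3 + q^3, p*q + q^2}; counting standard monomials gives mu = 7. Corank 2; j^3 = q*(p + q)^2 has shape L^2 M (L != M), so D-series; mu = 7 gives D_7.

7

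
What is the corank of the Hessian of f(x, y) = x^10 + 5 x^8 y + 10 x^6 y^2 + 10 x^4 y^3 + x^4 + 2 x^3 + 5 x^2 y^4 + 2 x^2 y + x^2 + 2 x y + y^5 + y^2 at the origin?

1

The Hessian at 0 is [[2, 2], [2, 2]] of rank 1; hence corank 1.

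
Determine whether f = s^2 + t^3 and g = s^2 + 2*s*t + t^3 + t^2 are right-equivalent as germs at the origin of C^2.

Yes.

The Hessian of f at 0 has rank 1. Corank 1: A-series; mu = 2 gives A_2. The Hessian of g at 0 has rank 1. Corank 1: A-series; mu = 2 gives A_2. Both have type A_2, hence right-equivalent.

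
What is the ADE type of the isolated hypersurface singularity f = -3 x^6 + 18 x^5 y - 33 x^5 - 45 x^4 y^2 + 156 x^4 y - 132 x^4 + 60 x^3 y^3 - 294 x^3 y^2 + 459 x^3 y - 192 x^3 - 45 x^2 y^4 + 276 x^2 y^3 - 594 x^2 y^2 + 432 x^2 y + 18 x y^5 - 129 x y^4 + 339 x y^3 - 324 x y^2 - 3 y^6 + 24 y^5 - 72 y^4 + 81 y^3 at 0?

E_7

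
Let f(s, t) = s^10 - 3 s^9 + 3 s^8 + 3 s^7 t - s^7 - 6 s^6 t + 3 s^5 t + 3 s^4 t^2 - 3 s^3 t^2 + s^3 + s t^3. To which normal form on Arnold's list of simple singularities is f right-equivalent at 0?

E_7

The Hessian of f at 0 has rank 0. Corank 2; j^3 = s^3 is a perfect cube, so E-series; the 4-jet and mu = 7 give E_7.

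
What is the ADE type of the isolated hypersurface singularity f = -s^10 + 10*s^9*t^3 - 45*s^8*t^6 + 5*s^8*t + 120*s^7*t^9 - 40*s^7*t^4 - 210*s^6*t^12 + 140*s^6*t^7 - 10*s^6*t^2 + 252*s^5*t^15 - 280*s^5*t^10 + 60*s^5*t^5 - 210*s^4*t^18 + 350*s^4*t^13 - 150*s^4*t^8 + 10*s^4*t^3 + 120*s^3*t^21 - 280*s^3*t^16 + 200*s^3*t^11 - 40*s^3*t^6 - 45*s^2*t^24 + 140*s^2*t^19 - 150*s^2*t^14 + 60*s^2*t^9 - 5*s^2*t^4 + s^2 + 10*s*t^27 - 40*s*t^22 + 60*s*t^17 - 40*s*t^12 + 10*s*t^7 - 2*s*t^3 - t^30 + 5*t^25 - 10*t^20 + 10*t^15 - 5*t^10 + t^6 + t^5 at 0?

A4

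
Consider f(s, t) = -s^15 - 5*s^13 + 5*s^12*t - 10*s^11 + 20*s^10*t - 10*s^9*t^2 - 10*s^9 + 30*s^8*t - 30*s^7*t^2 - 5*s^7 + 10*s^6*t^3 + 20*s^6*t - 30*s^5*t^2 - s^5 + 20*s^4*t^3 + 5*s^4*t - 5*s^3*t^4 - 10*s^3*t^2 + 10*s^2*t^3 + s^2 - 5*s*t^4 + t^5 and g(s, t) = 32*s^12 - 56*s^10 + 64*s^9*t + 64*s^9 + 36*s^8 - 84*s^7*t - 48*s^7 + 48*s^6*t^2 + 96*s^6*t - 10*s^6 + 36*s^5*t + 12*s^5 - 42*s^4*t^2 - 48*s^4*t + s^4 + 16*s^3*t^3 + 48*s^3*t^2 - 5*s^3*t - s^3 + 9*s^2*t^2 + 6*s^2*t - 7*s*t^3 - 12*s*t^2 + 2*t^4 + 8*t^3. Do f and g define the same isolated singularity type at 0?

No.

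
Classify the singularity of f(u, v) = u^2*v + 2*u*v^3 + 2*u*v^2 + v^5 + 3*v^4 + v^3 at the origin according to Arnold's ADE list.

D_{5}

The Hessian of f at 0 has rank 0. Corank 2; j^3 = v*(u + v)^2 has shape L^2 M (L != M), so D-series; mu = 5 gives D_5.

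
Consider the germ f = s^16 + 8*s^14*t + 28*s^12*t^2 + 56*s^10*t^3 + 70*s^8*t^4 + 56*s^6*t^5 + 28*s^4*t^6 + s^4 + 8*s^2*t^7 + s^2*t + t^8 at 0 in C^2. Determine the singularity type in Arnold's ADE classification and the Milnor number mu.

Type D_{9}, Milnor number mu = 9.

The Hessian of f at 0 is [[0, 0], [0, 0]] with rank 0, so corank 2. A Groebner basis of the Jacobian ideal J(f) in C{s,t} is {s^2/8 + t^7, s^3, s*t}; counting standard monomials gives mu = 9. Corank 2; j^3 = s^2*t has shape L^2 M (L != M), so D-series; mu = 9 gives D_9.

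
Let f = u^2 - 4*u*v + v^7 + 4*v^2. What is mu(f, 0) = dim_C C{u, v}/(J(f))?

6

The Hessian of f at 0 is [[2, -4], [-4, 8]] with rank 1, so corank 1. A Groebner basis of the Jacobian ideal J(f) in C{u,v} is {v^6, u - 2*v}; counting standard monomials gives mu = 6. Corank 1: A-series; mu = 6 gives A_6.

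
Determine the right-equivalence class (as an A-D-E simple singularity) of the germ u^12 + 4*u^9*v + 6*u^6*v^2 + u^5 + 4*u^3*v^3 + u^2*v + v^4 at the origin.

The Hessian of f at 0 is [[0, 0], [0, 0]] with rank 0, so corank 2. A Groebner basis of the Jacobian ideal J(f) in C{u,v} is {u^3, u^2/4 + v^3, u*v}; counting standard monomials gives mu = 5. Corank 2; j^3 = u^2*v has shape L^2 M (L != M), so D-series; mu = 5 gives D_5.

D_5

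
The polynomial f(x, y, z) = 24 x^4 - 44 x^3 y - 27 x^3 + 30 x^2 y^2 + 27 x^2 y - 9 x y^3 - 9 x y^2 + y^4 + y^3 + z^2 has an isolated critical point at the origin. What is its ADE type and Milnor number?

Type E_{7}, Milnor number mu = 7.

The Hessian of f at 0 is [[0, 0, 0], [0, 0, 0], [0, 0, 2]] with rank 1, so corank 2. A Groebner basis of the Jacobian ideal J(f) in C{x,y,z} is {19683*x^2/4 - 6561*x*y/2 + y^4 + 27*y^3/4 + 2187*y^2/4, x^3 - 135*x^2/4 + 45*x*y/2 - y^3/12 - 15*y^2/4, x^2*y - 243*x^2/4 + 81*x*y/2 - 7*y^3/36 - 27*y^2/4, -81*x^2 + x*y^2 + 54*x*y - 4*y^3/9 - 9*y^2, z}; counting standard monomials gives mu = 7. Corank 2; j^3 = -(3*x - y)^3 is a perfect cube, so E-series; the 4-jet and mu = 7 give E_7.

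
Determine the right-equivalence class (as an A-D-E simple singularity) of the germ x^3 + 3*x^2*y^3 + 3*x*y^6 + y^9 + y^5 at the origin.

E_8

The Hessian of f at 0 has rank 0. Corank 2; j^3 = x^3 is a perfect cube, so E-series; the 5-jet and mu = 8 give E_8.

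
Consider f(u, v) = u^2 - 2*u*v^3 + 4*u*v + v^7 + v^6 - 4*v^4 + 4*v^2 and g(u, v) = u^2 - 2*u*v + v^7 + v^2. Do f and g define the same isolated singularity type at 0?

Yes.

The Hessian of f at 0 has rank 1. Corank 1: A-series; mu = 6 gives A_6. The Hessian of g at 0 has rank 1. Corank 1: A-series; mu = 6 gives A_6. Both have type A_6, hence right-equivalent.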